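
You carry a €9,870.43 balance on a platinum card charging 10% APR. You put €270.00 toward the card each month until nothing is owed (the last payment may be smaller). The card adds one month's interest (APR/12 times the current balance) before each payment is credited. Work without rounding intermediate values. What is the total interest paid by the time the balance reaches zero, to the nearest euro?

Monthly rate r = 10%/12 = 0.833333% = 0.00833333.
Payoff takes n = ⌈−ln(1 − rB₀/P)/ln(1+r)⌉ = ⌈43.781⌉ = 44 payments; the last is €211.06.
Total paid = 43·€270.00 + €211.06 = €11,821.06.
Total interest = total paid − principal = €11,821.06 − €9,870.43 = €1,950.63.

€1,951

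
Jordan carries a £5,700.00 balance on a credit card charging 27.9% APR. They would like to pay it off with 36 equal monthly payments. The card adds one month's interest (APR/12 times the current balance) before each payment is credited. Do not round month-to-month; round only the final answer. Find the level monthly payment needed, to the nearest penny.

£235.46

Monthly rate r = 27.9%/12 = 2.325% = 0.02325.
Level-payment amortization: P = B₀·r / (1 − (1+r)^(−n)) = 5700.00·0.02325 / (1 − 1.02325^(−36)).
Denominator 1 − (1+r)^(−36) = 0.562823428.
P = 132.525 / 0.562823428 ≈ 235.46.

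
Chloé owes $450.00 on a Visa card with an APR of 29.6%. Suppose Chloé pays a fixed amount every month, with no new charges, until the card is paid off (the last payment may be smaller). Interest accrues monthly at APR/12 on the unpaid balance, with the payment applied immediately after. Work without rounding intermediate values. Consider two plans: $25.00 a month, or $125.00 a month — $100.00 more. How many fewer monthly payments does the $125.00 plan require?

Monthly rate r = 29.6%/12 = 2.46667% = 0.0246667.
At $25.00/mo: n = ⌈−ln(1 − rB₀/P)/ln(1+r)⌉ = 25 payments (last $2.25); total interest = total paid − $450.00 = $152.25.
At $125.00/mo: 4 payments (last $102.26); total interest $27.26.
Payments saved = 25 − 4 = 21.

21 fewer payments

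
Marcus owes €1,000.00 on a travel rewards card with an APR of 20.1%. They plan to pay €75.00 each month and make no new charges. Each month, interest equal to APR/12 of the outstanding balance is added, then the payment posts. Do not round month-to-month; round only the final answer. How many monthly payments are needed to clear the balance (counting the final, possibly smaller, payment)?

Monthly rate r = 20.1%/12 = 1.675% = 0.01675.
Recurrence: B ← B·(1+r) − €75.00.
Month 1: interest €16.75; balance after payment €941.75.
Month 2: interest €15.77; balance after payment €882.52.
Closed form: n = −ln(1 − rB₀/P)/ln(1+r) = −ln(0.77667)/ln(1.01675) ≈ 15.215, so the balance reaches zero during payment 16.

16 months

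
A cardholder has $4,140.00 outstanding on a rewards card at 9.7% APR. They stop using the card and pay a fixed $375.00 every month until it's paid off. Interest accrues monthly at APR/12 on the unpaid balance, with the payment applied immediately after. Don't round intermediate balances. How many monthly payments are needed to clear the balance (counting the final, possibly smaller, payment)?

12 months

Monthly rate r = 9.7%/12 = 0.808333% = 0.00808333.
Recurrence: B ← B·(1+r) − $375.00.
Month 1: interest $33.46; balance after payment $3,798.47.
Month 2: interest $30.70; balance after payment $3,454.17.
Closed form: n = −ln(1 − rB₀/P)/ln(1+r) = −ln(0.91076)/ln(1.00808) ≈ 11.611, so the balance reaches zero during payment 12.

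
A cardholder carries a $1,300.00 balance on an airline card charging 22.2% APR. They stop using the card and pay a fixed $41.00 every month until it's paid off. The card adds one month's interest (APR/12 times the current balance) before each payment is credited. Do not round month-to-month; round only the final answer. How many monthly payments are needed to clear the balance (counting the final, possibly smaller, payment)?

Monthly rate r = 22.2%/12 = 1.85% = 0.0185.
Recurrence: B ← B·(1+r) − $41.00.
Month 1: interest $24.05; balance after payment $1,283.05.
Month 2: interest $23.74; balance after payment $1,265.79.
Closed form: n = −ln(1 − rB₀/P)/ln(1+r) = −ln(0.41341)/ln(1.0185) ≈ 48.186, so the balance reaches zero during payment 49.

49 payments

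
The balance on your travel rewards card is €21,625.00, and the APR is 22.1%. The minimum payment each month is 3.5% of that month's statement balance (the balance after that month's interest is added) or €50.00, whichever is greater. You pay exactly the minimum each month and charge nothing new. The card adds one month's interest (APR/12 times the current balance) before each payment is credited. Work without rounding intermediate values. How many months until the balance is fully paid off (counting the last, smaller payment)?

198 months

Monthly rate r = 22.1%/12 = 1.84167% = 0.0184167.
While 3.5% of the post-interest balance exceeds €50.00, each month B ← (B·(1+r))·(1 − 0.035), i.e. B shrinks by the factor (1+r)·0.965 = 0.98277.
This holds for months 1–158. Entering month 159 the balance is €1,388.35; 3.5% of the post-interest balance is now below €50.00, so the flat €50.00 minimum applies from here.
From month 159 a fixed €50.00 at rate r clears €1,388.35 in 40 more payments. Total: 158 + 40 = 198 months.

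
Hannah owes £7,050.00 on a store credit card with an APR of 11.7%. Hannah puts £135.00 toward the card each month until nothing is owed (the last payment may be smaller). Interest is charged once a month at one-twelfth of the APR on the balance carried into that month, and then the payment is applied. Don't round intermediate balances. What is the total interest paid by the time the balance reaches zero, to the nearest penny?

Monthly rate r = 11.7%/12 = 0.975% = 0.00975.
Payoff takes n = ⌈−ln(1 − rB₀/P)/ln(1+r)⌉ = ⌈73.345⌉ = 74 payments; the last is £46.73.
Total paid = 73·£135.00 + £46.73 = £9,901.73.
Total interest = total paid − principal = £9,901.73 − £7,050.00 = £2,851.73.

£2,851.73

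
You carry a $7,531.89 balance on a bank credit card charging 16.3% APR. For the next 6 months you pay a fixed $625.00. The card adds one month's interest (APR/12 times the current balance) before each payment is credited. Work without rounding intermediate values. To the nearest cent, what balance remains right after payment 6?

Monthly rate r = 16.3%/12 = 1.35833% = 0.0135833.
Each month: B ← B·(1+r) − $625.00.
Month 1: interest $102.31; balance after payment $7,009.20.
Month 2: interest $95.21; balance after payment $6,479.41.
Month 3: interest $88.01; balance after payment $5,942.42.
Month 4: interest $80.72; balance after payment $5,398.14.
Month 5: interest $73.32; balance after payment $4,846.46.
Month 6: interest $65.83; balance after payment $4,287.29.

$4,287.29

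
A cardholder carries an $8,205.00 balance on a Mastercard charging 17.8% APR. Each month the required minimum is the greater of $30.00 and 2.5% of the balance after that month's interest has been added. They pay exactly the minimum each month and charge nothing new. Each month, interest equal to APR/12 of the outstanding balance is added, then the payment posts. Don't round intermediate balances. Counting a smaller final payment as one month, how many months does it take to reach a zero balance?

243 months

Monthly rate r = 17.8%/12 = 1.48333% = 0.0148333.
While 2.5% of the post-interest balance exceeds $30.00, each month B ← (B·(1+r))·(1 − 0.025), i.e. B shrinks by the factor (1+r)·0.975 = 0.98946.
This holds for months 1–183. Entering month 184 the balance is $1,180.75; 2.5% of the post-interest balance is now below $30.00, so the flat $30.00 minimum applies from here.
From month 184 a fixed $30.00 at rate r clears $1,180.75 in 60 more payments. Total: 183 + 60 = 243 months.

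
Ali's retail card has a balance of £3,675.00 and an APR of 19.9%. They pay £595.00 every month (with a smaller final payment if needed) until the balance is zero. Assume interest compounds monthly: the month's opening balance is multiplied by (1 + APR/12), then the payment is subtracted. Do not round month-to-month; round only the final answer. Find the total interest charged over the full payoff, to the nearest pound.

£235

Monthly rate r = 19.9%/12 = 1.65833% = 0.0165833.
Payoff takes n = ⌈−ln(1 − rB₀/P)/ln(1+r)⌉ = ⌈6.570⌉ = 7 payments; the last is £340.39.
Total paid = 6·£595.00 + £340.39 = £3,910.39.
Total interest = total paid − principal = £3,910.39 − £3,675.00 = £235.39.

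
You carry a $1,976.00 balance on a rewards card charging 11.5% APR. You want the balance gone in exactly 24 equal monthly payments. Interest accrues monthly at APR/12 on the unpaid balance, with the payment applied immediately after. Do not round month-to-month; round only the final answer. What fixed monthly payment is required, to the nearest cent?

$92.56

Monthly rate r = 11.5%/12 = 0.958333% = 0.00958333.
Level-payment amortization: P = B₀·r / (1 − (1+r)^(−n)) = 1976.00·0.00958333 / (1 − 1.00958^(−24)).
Denominator 1 − (1+r)^(−24) = 0.204595833.
P = 18.9367 / 0.204595833 ≈ 92.56.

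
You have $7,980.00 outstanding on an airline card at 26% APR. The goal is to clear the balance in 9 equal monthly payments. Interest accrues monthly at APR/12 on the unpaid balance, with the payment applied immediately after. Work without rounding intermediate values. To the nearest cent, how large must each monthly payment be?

$985.47

Monthly rate r = 26%/12 = 2.16667% = 0.0216667.
Level-payment amortization: P = B₀·r / (1 − (1+r)^(−n)) = 7980.00·0.0216667 / (1 − 1.02167^(−9)).
Denominator 1 − (1+r)^(−9) = 0.175450025.
P = 172.9 / 0.175450025 ≈ 985.47.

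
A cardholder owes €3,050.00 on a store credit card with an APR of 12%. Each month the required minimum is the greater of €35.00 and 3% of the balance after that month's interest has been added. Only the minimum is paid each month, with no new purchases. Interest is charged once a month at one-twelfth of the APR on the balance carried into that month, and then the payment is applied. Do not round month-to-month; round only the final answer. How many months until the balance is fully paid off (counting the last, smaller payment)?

Monthly rate r = 12%/12 = 1% = 0.01.
While 3% of the post-interest balance exceeds €35.00, each month B ← (B·(1+r))·(1 − 0.03), i.e. B shrinks by the factor (1+r)·0.97 = 0.9797.
This holds for months 1–48. Entering month 49 the balance is €1,139.64; 3% of the post-interest balance is now below €35.00, so the flat €35.00 minimum applies from here.
From month 49 a fixed €35.00 at rate r clears €1,139.64 in 40 more payments. Total: 48 + 40 = 88 months.

88 months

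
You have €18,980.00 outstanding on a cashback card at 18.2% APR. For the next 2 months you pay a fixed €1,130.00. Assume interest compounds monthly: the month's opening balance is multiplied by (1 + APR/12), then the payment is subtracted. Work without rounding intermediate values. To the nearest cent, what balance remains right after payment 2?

Monthly rate r = 18.2%/12 = 1.51667% = 0.0151667.
Each month: B ← B·(1+r) − €1,130.00.
Month 1: interest €287.86; balance after payment €18,137.86.
Month 2: interest €275.09; balance after payment €17,282.95.

€17,282.95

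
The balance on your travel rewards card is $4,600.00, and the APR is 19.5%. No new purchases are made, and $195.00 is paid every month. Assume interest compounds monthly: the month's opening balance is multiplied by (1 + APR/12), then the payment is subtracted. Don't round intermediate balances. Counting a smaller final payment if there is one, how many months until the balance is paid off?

Monthly rate r = 19.5%/12 = 1.625% = 0.01625.
Recurrence: B ← B·(1+r) − $195.00.
Month 1: interest $74.75; balance after payment $4,479.75.
Month 2: interest $72.80; balance after payment $4,357.55.
Closed form: n = −ln(1 − rB₀/P)/ln(1+r) = −ln(0.61667)/ln(1.01625) ≈ 29.990, so the balance reaches zero during payment 30.

30 payments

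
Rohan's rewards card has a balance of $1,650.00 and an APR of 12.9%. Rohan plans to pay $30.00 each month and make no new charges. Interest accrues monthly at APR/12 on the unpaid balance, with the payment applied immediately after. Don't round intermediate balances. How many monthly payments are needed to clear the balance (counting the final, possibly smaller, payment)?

84 months

Monthly rate r = 12.9%/12 = 1.075% = 0.01075.
Recurrence: B ← B·(1+r) − $30.00.
Month 1: interest $17.74; balance after payment $1,637.74.
Month 2: interest $17.61; balance after payment $1,625.34.
Closed form: n = −ln(1 − rB₀/P)/ln(1+r) = −ln(0.40875)/ln(1.01075) ≈ 83.670, so the balance reaches zero during payment 84.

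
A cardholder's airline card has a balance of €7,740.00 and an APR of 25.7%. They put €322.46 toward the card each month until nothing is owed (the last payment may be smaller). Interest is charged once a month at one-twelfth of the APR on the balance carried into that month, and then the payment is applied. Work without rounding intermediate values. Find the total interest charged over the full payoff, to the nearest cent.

€3,242.07

Monthly rate r = 25.7%/12 = 2.14167% = 0.0214167.
Payoff takes n = ⌈−ln(1 − rB₀/P)/ln(1+r)⌉ = ⌈34.057⌉ = 35 payments; the last is €18.43.
Total paid = 34·€322.46 + €18.43 = €10,982.07.
Total interest = total paid − principal = €10,982.07 − €7,740.00 = €3,242.07.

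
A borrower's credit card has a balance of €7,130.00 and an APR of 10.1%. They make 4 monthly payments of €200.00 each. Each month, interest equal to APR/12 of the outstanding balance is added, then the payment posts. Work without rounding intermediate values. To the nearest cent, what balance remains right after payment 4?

Monthly rate r = 10.1%/12 = 0.841667% = 0.00841667.
Each month: B ← B·(1+r) − €200.00.
Month 1: interest €60.01; balance after payment €6,990.01.
Month 2: interest €58.83; balance after payment €6,848.84.
Month 3: interest €57.64; balance after payment €6,706.49.
Month 4: interest €56.45; balance after payment €6,562.93.

€6,562.93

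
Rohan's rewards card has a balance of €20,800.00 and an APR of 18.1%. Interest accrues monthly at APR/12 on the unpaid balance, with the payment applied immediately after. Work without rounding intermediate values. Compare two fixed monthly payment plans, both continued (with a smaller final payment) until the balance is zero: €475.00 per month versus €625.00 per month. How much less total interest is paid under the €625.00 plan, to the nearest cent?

€5,171.61

Monthly rate r = 18.1%/12 = 1.50833% = 0.0150833.
At €475.00/mo: n = ⌈−ln(1 − rB₀/P)/ln(1+r)⌉ = 73 payments (last €75.49); total interest = total paid − €20,800.00 = €13,475.49.
At €625.00/mo: 47 payments (last €353.88); total interest €8,303.88.
Interest saved = €13,475.49 − €8,303.88 = €5,171.61.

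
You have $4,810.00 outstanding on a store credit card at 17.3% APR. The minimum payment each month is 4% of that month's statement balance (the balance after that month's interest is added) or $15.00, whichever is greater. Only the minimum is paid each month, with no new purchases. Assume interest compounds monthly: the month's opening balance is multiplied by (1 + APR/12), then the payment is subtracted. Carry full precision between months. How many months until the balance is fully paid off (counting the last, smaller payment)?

128 months

Monthly rate r = 17.3%/12 = 1.44167% = 0.0144167.
While 4% of the post-interest balance exceeds $15.00, each month B ← (B·(1+r))·(1 − 0.04), i.e. B shrinks by the factor (1+r)·0.96 = 0.97384.
This holds for months 1–97. Entering month 98 the balance is $367.66; 4% of the post-interest balance is now below $15.00, so the flat $15.00 minimum applies from here.
From month 98 a fixed $15.00 at rate r clears $367.66 in 31 more payments. Total: 97 + 31 = 128 months.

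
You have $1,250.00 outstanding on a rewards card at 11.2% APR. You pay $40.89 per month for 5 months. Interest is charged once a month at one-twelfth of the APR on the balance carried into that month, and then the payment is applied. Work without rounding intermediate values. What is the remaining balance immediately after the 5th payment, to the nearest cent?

$1,101.13

Monthly rate r = 11.2%/12 = 0.933333% = 0.00933333.
Each month: B ← B·(1+r) − $40.89.
Month 1: interest $11.67; balance after payment $1,220.78.
Month 2: interest $11.39; balance after payment $1,191.28.
Month 3: interest $11.12; balance after payment $1,161.51.
Month 4: interest $10.84; balance after payment $1,131.46.
Month 5: interest $10.56; balance after payment $1,101.13.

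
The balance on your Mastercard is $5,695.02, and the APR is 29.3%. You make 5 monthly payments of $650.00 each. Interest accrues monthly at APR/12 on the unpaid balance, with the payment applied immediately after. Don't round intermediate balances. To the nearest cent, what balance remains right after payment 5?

$3,012.45

Monthly rate r = 29.3%/12 = 2.44167% = 0.0244167.
Each month: B ← B·(1+r) − $650.00.
Month 1: interest $139.05; balance after payment $5,184.07.
Month 2: interest $126.58; balance after payment $4,660.65.
Month 3: interest $113.80; balance after payment $4,124.45.
Month 4: interest $100.71; balance after payment $3,575.15.
Month 5: interest $87.29; balance after payment $3,012.45.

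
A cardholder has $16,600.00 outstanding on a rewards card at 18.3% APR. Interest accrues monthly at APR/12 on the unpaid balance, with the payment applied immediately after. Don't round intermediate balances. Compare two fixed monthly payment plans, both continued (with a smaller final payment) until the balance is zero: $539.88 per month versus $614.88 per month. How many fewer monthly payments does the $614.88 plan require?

6 fewer payments

Monthly rate r = 18.3%/12 = 1.525% = 0.01525.
At $539.88/mo: n = ⌈−ln(1 − rB₀/P)/ln(1+r)⌉ = 42 payments (last $438.51); total interest = total paid − $16,600.00 = $5,973.59.
At $614.88/mo: 36 payments (last $33.06); total interest $4,953.86.
Payments saved = 42 − 36 = 6.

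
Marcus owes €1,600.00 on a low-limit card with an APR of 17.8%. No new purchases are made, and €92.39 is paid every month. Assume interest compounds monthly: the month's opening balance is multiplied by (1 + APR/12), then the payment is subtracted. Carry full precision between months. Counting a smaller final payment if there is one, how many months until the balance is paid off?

Monthly rate r = 17.8%/12 = 1.48333% = 0.0148333.
Recurrence: B ← B·(1+r) − €92.39.
Month 1: interest €23.73; balance after payment €1,531.34.
Month 2: interest €22.71; balance after payment €1,461.67.
Closed form: n = −ln(1 − rB₀/P)/ln(1+r) = −ln(0.74312)/ln(1.01483) ≈ 20.164, so the balance reaches zero during payment 21.

21 payments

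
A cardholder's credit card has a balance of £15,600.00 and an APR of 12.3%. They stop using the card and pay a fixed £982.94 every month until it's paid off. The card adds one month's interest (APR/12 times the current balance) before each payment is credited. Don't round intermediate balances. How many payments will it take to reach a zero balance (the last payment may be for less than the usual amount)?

Monthly rate r = 12.3%/12 = 1.025% = 0.01025.
Recurrence: B ← B·(1+r) − £982.94.
Month 1: interest £159.90; balance after payment £14,776.96.
Month 2: interest £151.46; balance after payment £13,945.48.
Closed form: n = −ln(1 − rB₀/P)/ln(1+r) = −ln(0.83732)/ln(1.01025) ≈ 17.410, so the balance reaches zero during payment 18.

18 months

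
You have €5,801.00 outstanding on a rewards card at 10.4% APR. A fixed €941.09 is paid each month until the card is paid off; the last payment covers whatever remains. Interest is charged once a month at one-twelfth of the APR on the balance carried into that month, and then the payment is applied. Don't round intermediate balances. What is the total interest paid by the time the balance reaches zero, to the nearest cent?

Monthly rate r = 10.4%/12 = 0.866667% = 0.00866667.
Payoff takes n = ⌈−ln(1 − rB₀/P)/ln(1+r)⌉ = ⌈6.362⌉ = 7 payments; the last is €341.90.
Total paid = 6·€941.09 + €341.90 = €5,988.44.
Total interest = total paid − principal = €5,988.44 − €5,801.00 = €187.44.

€187.44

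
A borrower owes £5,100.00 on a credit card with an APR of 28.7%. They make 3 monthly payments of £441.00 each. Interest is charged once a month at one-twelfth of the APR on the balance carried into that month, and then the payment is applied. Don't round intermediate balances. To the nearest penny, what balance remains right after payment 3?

£4,119.85

Monthly rate r = 28.7%/12 = 2.39167% = 0.0239167.
Each month: B ← B·(1+r) − £441.00.
Month 1: interest £121.97; balance after payment £4,780.98.
Month 2: interest £114.34; balance after payment £4,454.32.
Month 3: interest £106.53; balance after payment £4,119.85.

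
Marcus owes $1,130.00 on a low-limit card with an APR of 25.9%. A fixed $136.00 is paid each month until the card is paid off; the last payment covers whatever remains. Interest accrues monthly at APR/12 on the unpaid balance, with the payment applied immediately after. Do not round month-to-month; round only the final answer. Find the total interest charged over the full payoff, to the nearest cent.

Monthly rate r = 25.9%/12 = 2.15833% = 0.0215833.
Payoff takes n = ⌈−ln(1 − rB₀/P)/ln(1+r)⌉ = ⌈9.255⌉ = 10 payments; the last is $35.01.
Total paid = 9·$136.00 + $35.01 = $1,259.01.
Total interest = total paid − principal = $1,259.01 − $1,130.00 = $129.01.

$129.01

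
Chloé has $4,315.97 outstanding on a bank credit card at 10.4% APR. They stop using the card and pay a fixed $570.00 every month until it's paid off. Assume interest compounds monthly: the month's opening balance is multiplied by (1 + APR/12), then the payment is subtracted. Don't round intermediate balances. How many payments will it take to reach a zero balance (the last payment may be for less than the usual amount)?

8 payments

Monthly rate r = 10.4%/12 = 0.866667% = 0.00866667.
Recurrence: B ← B·(1+r) − $570.00.
Month 1: interest $37.41; balance after payment $3,783.38.
Month 2: interest $32.79; balance after payment $3,246.16.
Closed form: n = −ln(1 − rB₀/P)/ln(1+r) = −ln(0.93438)/ln(1.00867) ≈ 7.866, so the balance reaches zero during payment 8.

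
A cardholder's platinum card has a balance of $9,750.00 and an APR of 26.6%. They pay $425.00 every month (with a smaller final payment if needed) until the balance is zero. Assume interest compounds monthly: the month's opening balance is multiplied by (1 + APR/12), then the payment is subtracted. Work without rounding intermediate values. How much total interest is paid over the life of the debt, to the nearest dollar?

Monthly rate r = 26.6%/12 = 2.21667% = 0.0221667.
Payoff takes n = ⌈−ln(1 − rB₀/P)/ln(1+r)⌉ = ⌈32.400⌉ = 33 payments; the last is $171.07.
Total paid = 32·$425.00 + $171.07 = $13,771.07.
Total interest = total paid − principal = $13,771.07 − $9,750.00 = $4,021.07.

$4,021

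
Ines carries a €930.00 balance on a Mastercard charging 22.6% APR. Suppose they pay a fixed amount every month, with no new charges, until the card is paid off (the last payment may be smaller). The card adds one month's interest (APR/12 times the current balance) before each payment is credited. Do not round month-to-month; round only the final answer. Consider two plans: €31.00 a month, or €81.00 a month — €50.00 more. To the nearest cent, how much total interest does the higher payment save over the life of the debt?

Monthly rate r = 22.6%/12 = 1.88333% = 0.0188333.
At €31.00/mo: n = ⌈−ln(1 − rB₀/P)/ln(1+r)⌉ = 45 payments (last €19.09); total interest = total paid − €930.00 = €453.09.
At €81.00/mo: 14 payments (last €4.77); total interest €127.77.
Interest saved = €453.09 − €127.77 = €325.32.

€325.32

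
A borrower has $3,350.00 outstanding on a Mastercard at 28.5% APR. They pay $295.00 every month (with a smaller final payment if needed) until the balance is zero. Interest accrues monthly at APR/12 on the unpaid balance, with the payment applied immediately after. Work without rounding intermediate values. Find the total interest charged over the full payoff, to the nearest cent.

Monthly rate r = 28.5%/12 = 2.375% = 0.02375.
Payoff takes n = ⌈−ln(1 − rB₀/P)/ln(1+r)⌉ = ⌈13.390⌉ = 14 payments; the last is $116.00.
Total paid = 13·$295.00 + $116.00 = $3,951.00.
Total interest = total paid − principal = $3,951.00 − $3,350.00 = $601.00.

$601.00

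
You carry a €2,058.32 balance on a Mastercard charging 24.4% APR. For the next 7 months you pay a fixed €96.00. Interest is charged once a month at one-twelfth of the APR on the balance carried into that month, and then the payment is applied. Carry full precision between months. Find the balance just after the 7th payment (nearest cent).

€1,655.37

Monthly rate r = 24.4%/12 = 2.03333% = 0.0203333.
Each month: B ← B·(1+r) − €96.00.
Month 1: interest €41.85; balance after payment €2,004.17.
Month 2: interest €40.75; balance after payment €1,948.92.
Month 3: interest €39.63; balance after payment €1,892.55.
Month 4: interest €38.48; balance after payment €1,835.03.
Month 5: interest €37.31; balance after payment €1,776.35.
Month 6: interest €36.12; balance after payment €1,716.47.
Month 7: interest €34.90; balance after payment €1,655.37.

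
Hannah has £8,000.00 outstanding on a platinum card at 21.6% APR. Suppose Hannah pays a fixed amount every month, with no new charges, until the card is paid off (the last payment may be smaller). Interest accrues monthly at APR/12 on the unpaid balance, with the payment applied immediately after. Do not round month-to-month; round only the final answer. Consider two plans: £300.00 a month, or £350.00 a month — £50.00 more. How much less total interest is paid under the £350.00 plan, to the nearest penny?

£597.39

Monthly rate r = 21.6%/12 = 1.8% = 0.018.
At £300.00/mo: n = ⌈−ln(1 − rB₀/P)/ln(1+r)⌉ = 37 payments (last £197.18); total interest = total paid − £8,000.00 = £2,997.18.
At £350.00/mo: 30 payments (last £249.79); total interest £2,399.79.
Interest saved = £2,997.18 − £2,399.79 = £597.39.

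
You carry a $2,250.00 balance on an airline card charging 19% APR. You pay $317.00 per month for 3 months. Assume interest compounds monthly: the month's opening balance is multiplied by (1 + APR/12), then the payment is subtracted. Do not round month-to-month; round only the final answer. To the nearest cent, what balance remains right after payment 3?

Monthly rate r = 19%/12 = 1.58333% = 0.0158333.
Each month: B ← B·(1+r) − $317.00.
Month 1: interest $35.62; balance after payment $1,968.62.
Month 2: interest $31.17; balance after payment $1,682.79.
Month 3: interest $26.64; balance after payment $1,392.44.

$1,392.44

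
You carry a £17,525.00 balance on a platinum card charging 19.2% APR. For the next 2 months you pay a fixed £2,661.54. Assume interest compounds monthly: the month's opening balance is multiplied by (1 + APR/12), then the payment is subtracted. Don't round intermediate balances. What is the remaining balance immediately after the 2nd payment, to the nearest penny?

Monthly rate r = 19.2%/12 = 1.6% = 0.016.
Each month: B ← B·(1+r) − £2,661.54.
Month 1: interest £280.40; balance after payment £15,143.86.
Month 2: interest £242.30; balance after payment £12,724.62.

£12,724.62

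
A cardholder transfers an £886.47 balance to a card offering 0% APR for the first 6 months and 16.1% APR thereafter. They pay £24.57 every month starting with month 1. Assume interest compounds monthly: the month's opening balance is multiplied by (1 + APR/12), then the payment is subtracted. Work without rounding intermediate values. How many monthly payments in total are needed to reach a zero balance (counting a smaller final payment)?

Promo months 1–6 at r₀ = 0%/12 = 0; months 7+ at r₁ = 16.1%/12 = 0.0134167.
After month 6 (no interest yet): B = £886.47 − 6·£24.57 = £739.05.
Then at r₁ with £24.57/mo: n₂ = −ln(1 − r₁·B/P)/ln(1+r₁) ≈ 38.78 → 39 more payments.

45 months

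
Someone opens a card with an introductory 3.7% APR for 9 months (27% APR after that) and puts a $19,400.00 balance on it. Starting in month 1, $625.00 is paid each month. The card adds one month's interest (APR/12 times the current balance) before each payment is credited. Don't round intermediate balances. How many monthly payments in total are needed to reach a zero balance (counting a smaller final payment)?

42 months

Promo months 1–9 at r₀ = 3.7%/12 = 0.00308333; months 10+ at r₁ = 27%/12 = 0.0225.
After month 9: iterate B ← B·(1+r₀) − $625.00 for 9 months → $14,250.16.
Then at r₁ with $625.00/mo: n₂ = −ln(1 − r₁·B/P)/ln(1+r₁) ≈ 32.34 → 33 more payments.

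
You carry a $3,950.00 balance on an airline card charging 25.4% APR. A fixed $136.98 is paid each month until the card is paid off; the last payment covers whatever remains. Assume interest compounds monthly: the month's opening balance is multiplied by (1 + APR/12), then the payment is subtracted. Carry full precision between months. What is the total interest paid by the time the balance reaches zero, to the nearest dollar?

Monthly rate r = 25.4%/12 = 2.11667% = 0.0211667.
Payoff takes n = ⌈−ln(1 − rB₀/P)/ln(1+r)⌉ = ⌈45.000⌉ = 45 payments; the last is $136.95.
Total paid = 44·$136.98 + $136.95 = $6,164.07.
Total interest = total paid − principal = $6,164.07 − $3,950.00 = $2,214.07.

$2,214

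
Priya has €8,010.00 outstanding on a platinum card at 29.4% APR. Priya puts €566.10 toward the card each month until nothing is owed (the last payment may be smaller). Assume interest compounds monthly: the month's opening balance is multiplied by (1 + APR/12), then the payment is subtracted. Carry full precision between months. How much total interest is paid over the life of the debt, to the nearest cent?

€1,947.00

Monthly rate r = 29.4%/12 = 2.45% = 0.0245.
Payoff takes n = ⌈−ln(1 − rB₀/P)/ln(1+r)⌉ = ⌈17.586⌉ = 18 payments; the last is €333.30.
Total paid = 17·€566.10 + €333.30 = €9,957.00.
Total interest = total paid − principal = €9,957.00 − €8,010.00 = €1,947.00.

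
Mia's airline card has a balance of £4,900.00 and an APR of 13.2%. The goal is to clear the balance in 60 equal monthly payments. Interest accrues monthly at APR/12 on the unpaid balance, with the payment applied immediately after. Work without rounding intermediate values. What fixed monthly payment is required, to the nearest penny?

£111.99

Monthly rate r = 13.2%/12 = 1.1% = 0.011.
Level-payment amortization: P = B₀·r / (1 − (1+r)^(−n)) = 4900.00·0.011 / (1 − 1.011^(−60)).
Denominator 1 − (1+r)^(−60) = 0.481282781.
P = 53.9 / 0.481282781 ≈ 111.99.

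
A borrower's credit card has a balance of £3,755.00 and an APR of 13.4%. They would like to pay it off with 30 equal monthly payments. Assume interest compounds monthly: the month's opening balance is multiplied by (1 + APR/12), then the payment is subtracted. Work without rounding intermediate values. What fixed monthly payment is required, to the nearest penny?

£147.99

Monthly rate r = 13.4%/12 = 1.11667% = 0.0111667.
Level-payment amortization: P = B₀·r / (1 − (1+r)^(−n)) = 3755.00·0.0111667 / (1 − 1.01117^(−30)).
Denominator 1 − (1+r)^(−30) = 0.283332578.
P = 41.9308 / 0.283332578 ≈ 147.99.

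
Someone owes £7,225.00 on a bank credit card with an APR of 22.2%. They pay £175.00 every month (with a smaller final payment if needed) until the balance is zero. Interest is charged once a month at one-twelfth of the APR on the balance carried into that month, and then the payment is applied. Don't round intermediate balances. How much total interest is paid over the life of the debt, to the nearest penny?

Monthly rate r = 22.2%/12 = 1.85% = 0.0185.
Payoff takes n = ⌈−ln(1 − rB₀/P)/ln(1+r)⌉ = ⌈78.720⌉ = 79 payments; the last is £126.35.
Total paid = 78·£175.00 + £126.35 = £13,776.35.
Total interest = total paid − principal = £13,776.35 − £7,225.00 = £6,551.35.

£6,551.35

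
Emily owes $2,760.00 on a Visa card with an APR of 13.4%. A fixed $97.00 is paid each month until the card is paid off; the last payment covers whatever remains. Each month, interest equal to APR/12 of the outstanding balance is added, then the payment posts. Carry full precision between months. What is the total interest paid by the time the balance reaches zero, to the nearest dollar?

$580

Monthly rate r = 13.4%/12 = 1.11667% = 0.0111667.
Payoff takes n = ⌈−ln(1 − rB₀/P)/ln(1+r)⌉ = ⌈34.430⌉ = 35 payments; the last is $41.80.
Total paid = 34·$97.00 + $41.80 = $3,339.80.
Total interest = total paid − principal = $3,339.80 − $2,760.00 = $579.80.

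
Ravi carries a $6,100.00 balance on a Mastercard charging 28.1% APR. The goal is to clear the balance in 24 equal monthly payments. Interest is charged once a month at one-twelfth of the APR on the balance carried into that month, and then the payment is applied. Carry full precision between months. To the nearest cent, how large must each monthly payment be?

Monthly rate r = 28.1%/12 = 2.34167% = 0.0234167.
Level-payment amortization: P = B₀·r / (1 − (1+r)^(−n)) = 6100.00·0.0234167 / (1 − 1.02342^(−24)).
Denominator 1 − (1+r)^(−24) = 0.426226677.
P = 142.842 / 0.426226677 ≈ 335.13.

$335.13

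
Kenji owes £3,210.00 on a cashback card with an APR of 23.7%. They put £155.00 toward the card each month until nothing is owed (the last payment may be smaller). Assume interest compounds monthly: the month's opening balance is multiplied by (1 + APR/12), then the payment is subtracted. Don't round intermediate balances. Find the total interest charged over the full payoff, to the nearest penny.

Monthly rate r = 23.7%/12 = 1.975% = 0.01975.
Payoff takes n = ⌈−ln(1 − rB₀/P)/ln(1+r)⌉ = ⌈26.893⌉ = 27 payments; the last is £138.61.
Total paid = 26·£155.00 + £138.61 = £4,168.61.
Total interest = total paid − principal = £4,168.61 − £3,210.00 = £958.61.

£958.61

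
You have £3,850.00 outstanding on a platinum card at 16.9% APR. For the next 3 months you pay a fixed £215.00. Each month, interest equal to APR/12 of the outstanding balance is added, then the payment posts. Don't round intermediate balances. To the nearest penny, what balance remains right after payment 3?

Monthly rate r = 16.9%/12 = 1.40833% = 0.0140833.
Each month: B ← B·(1+r) − £215.00.
Month 1: interest £54.22; balance after payment £3,689.22.
Month 2: interest £51.96; balance after payment £3,526.18.
Month 3: interest £49.66; balance after payment £3,360.84.

£3,360.84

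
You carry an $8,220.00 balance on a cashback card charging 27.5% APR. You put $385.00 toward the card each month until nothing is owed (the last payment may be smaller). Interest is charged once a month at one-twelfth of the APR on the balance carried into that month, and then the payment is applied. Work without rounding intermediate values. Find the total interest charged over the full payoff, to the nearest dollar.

$3,199

Monthly rate r = 27.5%/12 = 2.29167% = 0.0229167.
Payoff takes n = ⌈−ln(1 − rB₀/P)/ln(1+r)⌉ = ⌈29.656⌉ = 30 payments; the last is $253.52.
Total paid = 29·$385.00 + $253.52 = $11,418.52.
Total interest = total paid − principal = $11,418.52 − $8,220.00 = $3,198.52.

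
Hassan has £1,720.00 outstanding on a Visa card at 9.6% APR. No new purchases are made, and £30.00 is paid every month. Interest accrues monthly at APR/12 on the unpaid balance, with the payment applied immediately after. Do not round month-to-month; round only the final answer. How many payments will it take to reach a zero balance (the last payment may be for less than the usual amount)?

78 months

Monthly rate r = 9.6%/12 = 0.8% = 0.008.
Recurrence: B ← B·(1+r) − £30.00.
Month 1: interest £13.76; balance after payment £1,703.76.
Month 2: interest £13.63; balance after payment £1,687.39.
Closed form: n = −ln(1 − rB₀/P)/ln(1+r) = −ln(0.54133)/ln(1.008) ≈ 77.021, so the balance reaches zero during payment 78.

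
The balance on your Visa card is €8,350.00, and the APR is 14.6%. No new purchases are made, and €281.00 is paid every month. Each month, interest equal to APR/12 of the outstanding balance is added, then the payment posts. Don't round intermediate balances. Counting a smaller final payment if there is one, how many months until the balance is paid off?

38 payments

Monthly rate r = 14.6%/12 = 1.21667% = 0.0121667.
Recurrence: B ← B·(1+r) − €281.00.
Month 1: interest €101.59; balance after payment €8,170.59.
Month 2: interest €99.41; balance after payment €7,989.00.
Closed form: n = −ln(1 − rB₀/P)/ln(1+r) = −ln(0.63846)/ln(1.01217) ≈ 37.103, so the balance reaches zero during payment 38.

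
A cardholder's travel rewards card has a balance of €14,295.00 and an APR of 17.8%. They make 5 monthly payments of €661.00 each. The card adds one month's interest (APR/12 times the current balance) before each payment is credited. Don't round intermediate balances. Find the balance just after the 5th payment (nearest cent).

Monthly rate r = 17.8%/12 = 1.48333% = 0.0148333.
Each month: B ← B·(1+r) − €661.00.
Month 1: interest €212.04; balance after payment €13,846.04.
Month 2: interest €205.38; balance after payment €13,390.43.
Month 3: interest €198.62; balance after payment €12,928.05.
Month 4: interest €191.77; balance after payment €12,458.82.
Month 5: interest €184.81; balance after payment €11,982.62.

€11,982.62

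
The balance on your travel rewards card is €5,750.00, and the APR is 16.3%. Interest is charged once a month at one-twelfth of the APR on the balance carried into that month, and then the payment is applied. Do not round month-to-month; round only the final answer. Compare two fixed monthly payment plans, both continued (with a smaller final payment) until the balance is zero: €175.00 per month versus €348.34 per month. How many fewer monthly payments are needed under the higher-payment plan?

25 fewer payments

Monthly rate r = 16.3%/12 = 1.35833% = 0.0135833.
At €175.00/mo: n = ⌈−ln(1 − rB₀/P)/ln(1+r)⌉ = 44 payments (last €142.82); total interest = total paid − €5,750.00 = €1,917.82.
At €348.34/mo: 19 payments (last €285.12); total interest €805.24.
Payments saved = 44 − 19 = 25.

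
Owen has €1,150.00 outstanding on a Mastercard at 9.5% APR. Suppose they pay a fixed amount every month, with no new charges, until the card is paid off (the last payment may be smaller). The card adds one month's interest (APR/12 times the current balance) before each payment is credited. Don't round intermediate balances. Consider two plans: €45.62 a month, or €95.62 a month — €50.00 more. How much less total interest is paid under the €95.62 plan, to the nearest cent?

€74.49

Monthly rate r = 9.5%/12 = 0.791667% = 0.00791667.
At €45.62/mo: n = ⌈−ln(1 − rB₀/P)/ln(1+r)⌉ = 29 payments (last €10.48); total interest = total paid − €1,150.00 = €137.84.
At €95.62/mo: 13 payments (last €65.91); total interest €63.35.
Interest saved = €137.84 − €63.35 = €74.49.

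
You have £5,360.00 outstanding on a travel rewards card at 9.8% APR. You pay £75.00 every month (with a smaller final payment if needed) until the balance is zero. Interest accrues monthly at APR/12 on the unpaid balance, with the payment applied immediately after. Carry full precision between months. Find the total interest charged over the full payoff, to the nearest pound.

Monthly rate r = 9.8%/12 = 0.816667% = 0.00816667.
Payoff takes n = ⌈−ln(1 − rB₀/P)/ln(1+r)⌉ = ⌈107.729⌉ = 108 payments; the last is £54.75.
Total paid = 107·£75.00 + £54.75 = £8,079.75.
Total interest = total paid − principal = £8,079.75 − £5,360.00 = £2,719.75.

£2,720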